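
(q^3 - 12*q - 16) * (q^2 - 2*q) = q^5 - 2*q^4 - 12*q^3 + 8*q^2 + 32*q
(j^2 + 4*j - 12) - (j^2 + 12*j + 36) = -8*j - 48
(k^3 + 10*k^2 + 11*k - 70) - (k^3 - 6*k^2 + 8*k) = 16*k^2 + 3*k - 70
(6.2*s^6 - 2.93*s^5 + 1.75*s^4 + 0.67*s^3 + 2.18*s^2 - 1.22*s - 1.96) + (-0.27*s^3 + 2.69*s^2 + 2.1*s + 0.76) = 6.2*s^6 - 2.93*s^5 + 1.75*s^4 + 0.4*s^3 + 4.87*s^2 + 0.88*s - 1.2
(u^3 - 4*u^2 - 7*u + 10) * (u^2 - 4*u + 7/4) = u^5 - 8*u^4 + 43*u^3/4 + 31*u^2 - 209*u/4 + 35/2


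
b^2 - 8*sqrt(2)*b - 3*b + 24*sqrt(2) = (b - 3)*(b - 8*sqrt(2))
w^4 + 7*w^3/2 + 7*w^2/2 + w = w*(w + 1/2)*(w + 1)*(w + 2)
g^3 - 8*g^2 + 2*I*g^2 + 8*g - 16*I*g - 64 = (g - 8)*(g - 2*I)*(g + 4*I)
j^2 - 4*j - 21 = (j - 7)*(j + 3)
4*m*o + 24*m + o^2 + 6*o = (4*m + o)*(o + 6)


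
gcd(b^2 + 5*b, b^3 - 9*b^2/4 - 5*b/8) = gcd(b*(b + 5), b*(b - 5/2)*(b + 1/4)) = b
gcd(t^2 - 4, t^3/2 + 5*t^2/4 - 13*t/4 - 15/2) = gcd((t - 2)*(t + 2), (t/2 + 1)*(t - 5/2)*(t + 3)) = t + 2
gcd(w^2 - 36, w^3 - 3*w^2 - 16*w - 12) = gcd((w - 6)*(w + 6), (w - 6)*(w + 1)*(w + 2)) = w - 6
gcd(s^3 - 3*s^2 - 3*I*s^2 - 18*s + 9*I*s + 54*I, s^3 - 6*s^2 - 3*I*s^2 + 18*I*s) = s^2 + s*(-6 - 3*I) + 18*I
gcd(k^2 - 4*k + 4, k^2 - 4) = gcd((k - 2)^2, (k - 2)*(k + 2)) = k - 2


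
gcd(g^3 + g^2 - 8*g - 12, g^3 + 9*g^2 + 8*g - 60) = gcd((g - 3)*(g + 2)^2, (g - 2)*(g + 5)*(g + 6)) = 1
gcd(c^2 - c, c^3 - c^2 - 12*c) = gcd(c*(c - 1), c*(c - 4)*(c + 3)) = c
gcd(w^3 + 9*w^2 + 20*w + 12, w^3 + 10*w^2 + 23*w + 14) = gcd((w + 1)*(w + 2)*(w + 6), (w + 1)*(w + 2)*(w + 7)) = w^2 + 3*w + 2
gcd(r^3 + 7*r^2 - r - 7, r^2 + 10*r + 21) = r + 7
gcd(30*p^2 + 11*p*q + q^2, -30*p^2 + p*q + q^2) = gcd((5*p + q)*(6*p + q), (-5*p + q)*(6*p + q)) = 6*p + q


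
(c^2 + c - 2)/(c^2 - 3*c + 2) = (c + 2)/(c - 2)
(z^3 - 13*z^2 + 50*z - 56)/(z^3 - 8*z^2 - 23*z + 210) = (z^2 - 6*z + 8)/(z^2 - z - 30)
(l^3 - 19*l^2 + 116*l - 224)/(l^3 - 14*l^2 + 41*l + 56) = (l - 4)/(l + 1)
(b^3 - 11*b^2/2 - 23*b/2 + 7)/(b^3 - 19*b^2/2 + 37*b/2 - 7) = (b + 2)/(b - 2)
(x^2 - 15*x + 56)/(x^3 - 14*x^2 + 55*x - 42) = (x - 8)/(x^2 - 7*x + 6)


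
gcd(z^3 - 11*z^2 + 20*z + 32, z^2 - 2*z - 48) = z - 8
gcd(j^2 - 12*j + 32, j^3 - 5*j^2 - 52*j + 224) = j^2 - 12*j + 32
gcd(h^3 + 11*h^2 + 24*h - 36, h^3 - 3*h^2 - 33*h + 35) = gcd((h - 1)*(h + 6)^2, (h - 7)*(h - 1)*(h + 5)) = h - 1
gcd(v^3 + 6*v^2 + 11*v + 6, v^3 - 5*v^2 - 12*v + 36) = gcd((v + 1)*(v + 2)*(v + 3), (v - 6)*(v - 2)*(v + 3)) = v + 3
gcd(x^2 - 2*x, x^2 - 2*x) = x^2 - 2*x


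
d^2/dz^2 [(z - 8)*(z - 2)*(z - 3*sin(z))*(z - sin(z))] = 4*z^3*sin(z) - 40*z^2*sin(z) - 24*z^2*cos(z) + 6*z^2*cos(2*z) + 12*z^2 + 40*z*sin(z) + 12*z*sin(2*z) + 160*z*cos(z) - 60*z*cos(2*z) - 60*z + 80*sin(z) - 60*sin(2*z) - 128*cos(z) + 93*cos(2*z) + 35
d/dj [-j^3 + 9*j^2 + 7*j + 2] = -3*j^2 + 18*j + 7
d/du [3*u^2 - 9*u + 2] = 6*u - 9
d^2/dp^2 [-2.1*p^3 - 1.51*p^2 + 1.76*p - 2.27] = -12.6*p - 3.02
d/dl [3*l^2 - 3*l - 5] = 6*l - 3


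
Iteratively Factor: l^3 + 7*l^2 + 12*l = (l + 4)*(l^2 + 3*l) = (l + 3)*(l + 4)*(l)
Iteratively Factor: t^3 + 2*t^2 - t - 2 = (t + 1)*(t^2 + t - 2) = (t - 1)*(t + 1)*(t + 2)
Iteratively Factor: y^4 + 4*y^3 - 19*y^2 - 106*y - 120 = (y + 4)*(y^3 - 19*y - 30) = (y + 3)*(y + 4)*(y^2 - 3*y - 10) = (y - 5)*(y + 3)*(y + 4)*(y + 2)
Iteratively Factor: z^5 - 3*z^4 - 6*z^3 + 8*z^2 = (z - 4)*(z^4 + z^3 - 2*z^2) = z*(z - 4)*(z^3 + z^2 - 2*z) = z*(z - 4)*(z - 1)*(z^2 + 2*z) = z*(z - 4)*(z - 1)*(z + 2)*(z)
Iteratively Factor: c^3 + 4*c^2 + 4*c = (c + 2)*(c^2 + 2*c) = (c + 2)^2*(c)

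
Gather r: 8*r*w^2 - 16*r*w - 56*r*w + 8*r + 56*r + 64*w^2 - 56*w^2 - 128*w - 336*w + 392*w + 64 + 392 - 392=r*(8*w^2 - 72*w + 64) + 8*w^2 - 72*w + 64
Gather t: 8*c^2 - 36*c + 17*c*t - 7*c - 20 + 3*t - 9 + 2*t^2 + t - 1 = 8*c^2 - 43*c + 2*t^2 + t*(17*c + 4) - 30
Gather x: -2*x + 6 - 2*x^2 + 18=-2*x^2 - 2*x + 24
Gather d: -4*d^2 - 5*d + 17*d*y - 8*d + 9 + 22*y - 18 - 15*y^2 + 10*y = -4*d^2 + d*(17*y - 13) - 15*y^2 + 32*y - 9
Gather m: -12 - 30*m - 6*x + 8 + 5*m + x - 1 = -25*m - 5*x - 5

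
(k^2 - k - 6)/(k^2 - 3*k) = (k + 2)/k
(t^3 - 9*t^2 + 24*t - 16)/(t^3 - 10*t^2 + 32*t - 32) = (t - 1)/(t - 2)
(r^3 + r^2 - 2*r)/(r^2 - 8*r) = (r^2 + r - 2)/(r - 8)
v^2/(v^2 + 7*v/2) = 2*v/(2*v + 7)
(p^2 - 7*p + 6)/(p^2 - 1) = (p - 6)/(p + 1)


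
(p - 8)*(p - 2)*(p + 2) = p^3 - 8*p^2 - 4*p + 32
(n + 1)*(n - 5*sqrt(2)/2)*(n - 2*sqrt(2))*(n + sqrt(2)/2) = n^4 - 4*sqrt(2)*n^3 + n^3 - 4*sqrt(2)*n^2 + 11*n^2/2 + 11*n/2 + 5*sqrt(2)*n + 5*sqrt(2)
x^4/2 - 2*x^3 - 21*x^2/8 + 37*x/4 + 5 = (x/2 + 1)*(x - 4)*(x - 5/2)*(x + 1/2)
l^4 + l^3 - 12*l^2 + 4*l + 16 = (l - 2)^2*(l + 1)*(l + 4)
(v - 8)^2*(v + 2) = v^3 - 14*v^2 + 32*v + 128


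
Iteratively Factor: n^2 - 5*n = (n)*(n - 5)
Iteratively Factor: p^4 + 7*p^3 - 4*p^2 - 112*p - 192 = (p - 4)*(p^3 + 11*p^2 + 40*p + 48) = (p - 4)*(p + 3)*(p^2 + 8*p + 16) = (p - 4)*(p + 3)*(p + 4)*(p + 4)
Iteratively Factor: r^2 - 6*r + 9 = (r - 3)*(r - 3)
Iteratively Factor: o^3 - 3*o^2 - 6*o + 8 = (o - 1)*(o^2 - 2*o - 8) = (o - 1)*(o + 2)*(o - 4)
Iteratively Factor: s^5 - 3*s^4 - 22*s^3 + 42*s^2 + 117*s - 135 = (s + 3)*(s^4 - 6*s^3 - 4*s^2 + 54*s - 45) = (s - 1)*(s + 3)*(s^3 - 5*s^2 - 9*s + 45) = (s - 5)*(s - 1)*(s + 3)*(s^2 - 9) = (s - 5)*(s - 3)*(s - 1)*(s + 3)*(s + 3)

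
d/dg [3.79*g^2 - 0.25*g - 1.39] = 7.58*g - 0.25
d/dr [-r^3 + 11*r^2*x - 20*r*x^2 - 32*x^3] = -3*r^2 + 22*r*x - 20*x^2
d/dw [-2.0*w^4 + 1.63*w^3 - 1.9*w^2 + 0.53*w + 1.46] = -8.0*w^3 + 4.89*w^2 - 3.8*w + 0.53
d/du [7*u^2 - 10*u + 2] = 14*u - 10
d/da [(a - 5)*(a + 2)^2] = (a + 2)*(3*a - 8)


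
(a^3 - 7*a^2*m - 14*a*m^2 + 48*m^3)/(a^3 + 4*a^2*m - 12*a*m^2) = (a^2 - 5*a*m - 24*m^2)/(a*(a + 6*m))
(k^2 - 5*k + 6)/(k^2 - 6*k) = (k^2 - 5*k + 6)/(k*(k - 6))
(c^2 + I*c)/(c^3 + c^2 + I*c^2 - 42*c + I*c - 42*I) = c/(c^2 + c - 42)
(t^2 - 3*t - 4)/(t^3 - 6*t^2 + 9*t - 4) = (t + 1)/(t^2 - 2*t + 1)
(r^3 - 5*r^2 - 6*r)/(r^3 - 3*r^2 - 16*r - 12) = r/(r + 2)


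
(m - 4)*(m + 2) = m^2 - 2*m - 8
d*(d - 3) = d^2 - 3*d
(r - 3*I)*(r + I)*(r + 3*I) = r^3 + I*r^2 + 9*r + 9*I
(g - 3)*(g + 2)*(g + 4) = g^3 + 3*g^2 - 10*g - 24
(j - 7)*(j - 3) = j^2 - 10*j + 21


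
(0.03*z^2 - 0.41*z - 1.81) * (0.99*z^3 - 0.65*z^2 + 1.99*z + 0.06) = 0.0297*z^5 - 0.4254*z^4 - 1.4657*z^3 + 0.3624*z^2 - 3.6265*z - 0.1086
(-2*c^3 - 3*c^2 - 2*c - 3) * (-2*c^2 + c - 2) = 4*c^5 + 4*c^4 + 5*c^3 + 10*c^2 + c + 6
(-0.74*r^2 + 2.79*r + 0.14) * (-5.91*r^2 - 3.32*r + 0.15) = 4.3734*r^4 - 14.0321*r^3 - 10.2012*r^2 - 0.0463000000000001*r + 0.021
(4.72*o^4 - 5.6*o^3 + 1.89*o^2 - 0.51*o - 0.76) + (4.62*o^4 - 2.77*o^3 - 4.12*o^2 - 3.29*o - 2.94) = 9.34*o^4 - 8.37*o^3 - 2.23*o^2 - 3.8*o - 3.7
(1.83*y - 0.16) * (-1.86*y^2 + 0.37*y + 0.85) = -3.4038*y^3 + 0.9747*y^2 + 1.4963*y - 0.136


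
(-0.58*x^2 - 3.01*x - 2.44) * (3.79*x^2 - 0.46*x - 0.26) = -2.1982*x^4 - 11.1411*x^3 - 7.7122*x^2 + 1.905*x + 0.6344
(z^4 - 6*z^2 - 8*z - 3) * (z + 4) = z^5 + 4*z^4 - 6*z^3 - 32*z^2 - 35*z - 12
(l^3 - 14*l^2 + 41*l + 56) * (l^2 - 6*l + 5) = l^5 - 20*l^4 + 130*l^3 - 260*l^2 - 131*l + 280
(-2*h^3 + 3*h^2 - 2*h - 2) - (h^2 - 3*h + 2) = -2*h^3 + 2*h^2 + h - 4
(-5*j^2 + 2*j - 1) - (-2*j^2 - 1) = -3*j^2 + 2*j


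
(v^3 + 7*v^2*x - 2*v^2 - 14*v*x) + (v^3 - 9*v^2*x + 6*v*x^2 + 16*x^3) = 2*v^3 - 2*v^2*x - 2*v^2 + 6*v*x^2 - 14*v*x + 16*x^3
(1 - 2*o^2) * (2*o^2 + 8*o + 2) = -4*o^4 - 16*o^3 - 2*o^2 + 8*o + 2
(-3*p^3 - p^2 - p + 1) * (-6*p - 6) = 18*p^4 + 24*p^3 + 12*p^2 - 6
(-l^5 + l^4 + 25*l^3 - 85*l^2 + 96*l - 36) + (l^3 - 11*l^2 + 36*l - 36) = -l^5 + l^4 + 26*l^3 - 96*l^2 + 132*l - 72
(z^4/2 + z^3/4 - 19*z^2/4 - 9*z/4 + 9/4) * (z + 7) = z^5/2 + 15*z^4/4 - 3*z^3 - 71*z^2/2 - 27*z/2 + 63/4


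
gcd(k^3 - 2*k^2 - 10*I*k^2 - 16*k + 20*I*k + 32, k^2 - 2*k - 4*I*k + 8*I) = k - 2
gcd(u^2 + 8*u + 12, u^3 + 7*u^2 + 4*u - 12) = u^2 + 8*u + 12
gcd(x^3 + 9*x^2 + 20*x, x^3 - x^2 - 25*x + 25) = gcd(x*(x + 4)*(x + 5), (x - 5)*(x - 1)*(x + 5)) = x + 5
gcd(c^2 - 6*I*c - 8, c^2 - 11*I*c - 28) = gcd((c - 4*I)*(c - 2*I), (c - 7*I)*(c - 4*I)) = c - 4*I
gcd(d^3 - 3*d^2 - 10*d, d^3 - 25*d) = d^2 - 5*d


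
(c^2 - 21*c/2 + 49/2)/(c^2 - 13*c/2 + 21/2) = (c - 7)/(c - 3)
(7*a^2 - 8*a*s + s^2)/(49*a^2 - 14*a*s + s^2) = (-a + s)/(-7*a + s)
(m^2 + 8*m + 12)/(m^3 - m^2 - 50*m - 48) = (m + 2)/(m^2 - 7*m - 8)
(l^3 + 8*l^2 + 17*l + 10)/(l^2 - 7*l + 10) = (l^3 + 8*l^2 + 17*l + 10)/(l^2 - 7*l + 10)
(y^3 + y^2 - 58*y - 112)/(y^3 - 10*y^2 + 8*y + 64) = (y + 7)/(y - 4)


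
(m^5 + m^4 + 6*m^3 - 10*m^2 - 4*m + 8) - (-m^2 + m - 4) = m^5 + m^4 + 6*m^3 - 9*m^2 - 5*m + 12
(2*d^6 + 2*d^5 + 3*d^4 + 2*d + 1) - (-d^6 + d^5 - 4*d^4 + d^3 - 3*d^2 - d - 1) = 3*d^6 + d^5 + 7*d^4 - d^3 + 3*d^2 + 3*d + 2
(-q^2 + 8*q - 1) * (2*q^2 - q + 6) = -2*q^4 + 17*q^3 - 16*q^2 + 49*q - 6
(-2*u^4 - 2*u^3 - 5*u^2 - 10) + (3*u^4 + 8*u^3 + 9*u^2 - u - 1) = u^4 + 6*u^3 + 4*u^2 - u - 11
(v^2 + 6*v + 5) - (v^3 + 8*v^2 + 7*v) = -v^3 - 7*v^2 - v + 5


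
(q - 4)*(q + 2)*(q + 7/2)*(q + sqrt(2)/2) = q^4 + sqrt(2)*q^3/2 + 3*q^3/2 - 15*q^2 + 3*sqrt(2)*q^2/4 - 28*q - 15*sqrt(2)*q/2 - 14*sqrt(2)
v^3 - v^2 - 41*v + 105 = (v - 5)*(v - 3)*(v + 7)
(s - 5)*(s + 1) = s^2 - 4*s - 5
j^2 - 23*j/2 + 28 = (j - 8)*(j - 7/2)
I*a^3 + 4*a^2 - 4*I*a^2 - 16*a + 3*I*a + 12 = (a - 3)*(a - 4*I)*(I*a - I)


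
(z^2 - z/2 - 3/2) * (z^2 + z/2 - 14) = z^4 - 63*z^2/4 + 25*z/4 + 21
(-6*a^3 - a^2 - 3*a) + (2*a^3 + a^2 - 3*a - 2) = -4*a^3 - 6*a - 2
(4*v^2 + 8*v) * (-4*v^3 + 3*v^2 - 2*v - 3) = -16*v^5 - 20*v^4 + 16*v^3 - 28*v^2 - 24*v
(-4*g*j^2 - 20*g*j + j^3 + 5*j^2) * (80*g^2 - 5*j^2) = -320*g^3*j^2 - 1600*g^3*j + 80*g^2*j^3 + 400*g^2*j^2 + 20*g*j^4 + 100*g*j^3 - 5*j^5 - 25*j^4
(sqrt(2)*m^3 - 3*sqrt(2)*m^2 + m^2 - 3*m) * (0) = 0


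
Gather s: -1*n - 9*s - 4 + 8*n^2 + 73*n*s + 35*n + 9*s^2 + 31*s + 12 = 8*n^2 + 34*n + 9*s^2 + s*(73*n + 22) + 8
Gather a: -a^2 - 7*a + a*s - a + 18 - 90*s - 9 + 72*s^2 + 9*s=-a^2 + a*(s - 8) + 72*s^2 - 81*s + 9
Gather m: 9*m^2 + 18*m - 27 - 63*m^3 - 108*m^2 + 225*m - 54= -63*m^3 - 99*m^2 + 243*m - 81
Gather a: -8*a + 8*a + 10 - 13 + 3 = 0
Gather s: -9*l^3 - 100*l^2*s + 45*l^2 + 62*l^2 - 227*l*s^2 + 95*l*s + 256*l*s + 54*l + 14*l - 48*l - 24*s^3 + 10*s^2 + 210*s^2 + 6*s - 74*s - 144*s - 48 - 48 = -9*l^3 + 107*l^2 + 20*l - 24*s^3 + s^2*(220 - 227*l) + s*(-100*l^2 + 351*l - 212) - 96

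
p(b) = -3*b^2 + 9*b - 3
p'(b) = 9 - 6*b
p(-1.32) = -20.11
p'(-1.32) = 16.92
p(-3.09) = -59.45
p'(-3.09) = 27.54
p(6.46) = -70.05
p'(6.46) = -29.76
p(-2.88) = -53.80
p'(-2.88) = 26.28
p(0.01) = -2.91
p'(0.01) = 8.94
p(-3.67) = -76.44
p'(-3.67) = 31.02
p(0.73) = 1.97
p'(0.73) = 4.62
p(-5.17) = -129.72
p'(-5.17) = 40.02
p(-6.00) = -165.00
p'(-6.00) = 45.00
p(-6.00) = -165.00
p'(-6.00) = 45.00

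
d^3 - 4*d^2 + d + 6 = (d - 3)*(d - 2)*(d + 1)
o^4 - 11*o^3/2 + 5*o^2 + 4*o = o*(o - 4)*(o - 2)*(o + 1/2)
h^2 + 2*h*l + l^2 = (h + l)^2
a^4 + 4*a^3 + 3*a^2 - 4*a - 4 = (a - 1)*(a + 1)*(a + 2)^2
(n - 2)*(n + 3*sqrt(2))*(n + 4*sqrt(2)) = n^3 - 2*n^2 + 7*sqrt(2)*n^2 - 14*sqrt(2)*n + 24*n - 48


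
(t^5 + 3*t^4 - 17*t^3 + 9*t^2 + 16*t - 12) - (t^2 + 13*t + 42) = t^5 + 3*t^4 - 17*t^3 + 8*t^2 + 3*t - 54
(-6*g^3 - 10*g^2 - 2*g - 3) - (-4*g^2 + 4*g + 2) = -6*g^3 - 6*g^2 - 6*g - 5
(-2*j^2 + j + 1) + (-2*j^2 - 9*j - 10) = -4*j^2 - 8*j - 9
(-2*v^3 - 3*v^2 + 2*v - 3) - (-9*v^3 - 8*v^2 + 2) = 7*v^3 + 5*v^2 + 2*v - 5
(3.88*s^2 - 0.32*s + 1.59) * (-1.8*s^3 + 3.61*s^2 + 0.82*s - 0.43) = -6.984*s^5 + 14.5828*s^4 - 0.835600000000001*s^3 + 3.8091*s^2 + 1.4414*s - 0.6837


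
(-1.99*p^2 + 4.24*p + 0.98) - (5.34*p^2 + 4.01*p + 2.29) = -7.33*p^2 + 0.23*p - 1.31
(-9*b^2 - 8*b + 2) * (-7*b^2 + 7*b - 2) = 63*b^4 - 7*b^3 - 52*b^2 + 30*b - 4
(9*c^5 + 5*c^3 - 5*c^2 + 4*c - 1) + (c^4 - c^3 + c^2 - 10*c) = 9*c^5 + c^4 + 4*c^3 - 4*c^2 - 6*c - 1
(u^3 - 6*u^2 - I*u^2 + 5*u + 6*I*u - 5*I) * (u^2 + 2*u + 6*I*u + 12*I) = u^5 - 4*u^4 + 5*I*u^4 - u^3 - 20*I*u^3 - 14*u^2 - 35*I*u^2 - 42*u + 50*I*u + 60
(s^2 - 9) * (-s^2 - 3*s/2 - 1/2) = -s^4 - 3*s^3/2 + 17*s^2/2 + 27*s/2 + 9/2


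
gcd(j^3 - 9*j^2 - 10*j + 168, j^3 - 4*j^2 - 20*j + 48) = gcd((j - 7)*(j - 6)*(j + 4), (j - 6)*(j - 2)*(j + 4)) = j^2 - 2*j - 24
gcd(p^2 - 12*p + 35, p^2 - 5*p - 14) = p - 7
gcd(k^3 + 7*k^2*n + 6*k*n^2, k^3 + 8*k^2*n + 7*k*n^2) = k^2 + k*n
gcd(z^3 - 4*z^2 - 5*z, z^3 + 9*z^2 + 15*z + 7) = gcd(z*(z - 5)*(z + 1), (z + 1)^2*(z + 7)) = z + 1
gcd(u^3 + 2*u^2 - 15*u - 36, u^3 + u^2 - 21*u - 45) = u^2 + 6*u + 9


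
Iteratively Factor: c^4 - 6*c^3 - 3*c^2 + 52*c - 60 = (c - 2)*(c^3 - 4*c^2 - 11*c + 30) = (c - 5)*(c - 2)*(c^2 + c - 6) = (c - 5)*(c - 2)^2*(c + 3)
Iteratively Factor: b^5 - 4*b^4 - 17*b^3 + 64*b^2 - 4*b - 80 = (b + 4)*(b^4 - 8*b^3 + 15*b^2 + 4*b - 20) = (b + 1)*(b + 4)*(b^3 - 9*b^2 + 24*b - 20) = (b - 5)*(b + 1)*(b + 4)*(b^2 - 4*b + 4) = (b - 5)*(b - 2)*(b + 1)*(b + 4)*(b - 2)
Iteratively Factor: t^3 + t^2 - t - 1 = (t + 1)*(t^2 - 1) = (t + 1)^2*(t - 1)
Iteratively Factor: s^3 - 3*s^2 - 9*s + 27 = (s - 3)*(s^2 - 9) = (s - 3)*(s + 3)*(s - 3)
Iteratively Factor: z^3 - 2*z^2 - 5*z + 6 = (z + 2)*(z^2 - 4*z + 3) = (z - 1)*(z + 2)*(z - 3)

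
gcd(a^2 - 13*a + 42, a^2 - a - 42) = a - 7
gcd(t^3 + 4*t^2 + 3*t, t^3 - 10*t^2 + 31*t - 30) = 1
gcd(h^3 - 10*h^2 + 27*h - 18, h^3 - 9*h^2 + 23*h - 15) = h^2 - 4*h + 3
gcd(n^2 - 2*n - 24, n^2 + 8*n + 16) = n + 4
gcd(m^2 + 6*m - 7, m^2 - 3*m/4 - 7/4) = 1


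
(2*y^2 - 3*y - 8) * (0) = 0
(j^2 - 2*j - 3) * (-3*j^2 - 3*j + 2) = -3*j^4 + 3*j^3 + 17*j^2 + 5*j - 6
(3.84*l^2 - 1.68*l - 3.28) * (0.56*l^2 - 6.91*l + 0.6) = 2.1504*l^4 - 27.4752*l^3 + 12.076*l^2 + 21.6568*l - 1.968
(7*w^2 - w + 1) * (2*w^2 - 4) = 14*w^4 - 2*w^3 - 26*w^2 + 4*w - 4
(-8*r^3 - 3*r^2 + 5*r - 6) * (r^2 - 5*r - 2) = -8*r^5 + 37*r^4 + 36*r^3 - 25*r^2 + 20*r + 12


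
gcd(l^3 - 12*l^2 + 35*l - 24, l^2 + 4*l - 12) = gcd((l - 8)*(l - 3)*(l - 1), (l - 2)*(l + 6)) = 1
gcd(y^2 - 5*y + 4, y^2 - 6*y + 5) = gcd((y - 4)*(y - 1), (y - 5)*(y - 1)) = y - 1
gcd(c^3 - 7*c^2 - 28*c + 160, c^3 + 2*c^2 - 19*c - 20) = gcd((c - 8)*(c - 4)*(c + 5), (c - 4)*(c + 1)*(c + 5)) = c^2 + c - 20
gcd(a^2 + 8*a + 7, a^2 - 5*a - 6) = a + 1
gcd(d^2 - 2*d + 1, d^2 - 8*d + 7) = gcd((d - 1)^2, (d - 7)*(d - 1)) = d - 1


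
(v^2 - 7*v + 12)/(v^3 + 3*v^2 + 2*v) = (v^2 - 7*v + 12)/(v*(v^2 + 3*v + 2))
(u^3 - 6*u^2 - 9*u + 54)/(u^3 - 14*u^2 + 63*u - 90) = (u + 3)/(u - 5)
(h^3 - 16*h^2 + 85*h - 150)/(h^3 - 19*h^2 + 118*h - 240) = (h - 5)/(h - 8)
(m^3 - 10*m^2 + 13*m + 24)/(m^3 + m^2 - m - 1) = (m^2 - 11*m + 24)/(m^2 - 1)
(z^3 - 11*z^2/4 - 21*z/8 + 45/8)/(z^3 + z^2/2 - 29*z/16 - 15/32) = 4*(z - 3)/(4*z + 1)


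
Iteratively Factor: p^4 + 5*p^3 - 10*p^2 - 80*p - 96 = (p + 3)*(p^3 + 2*p^2 - 16*p - 32) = (p + 2)*(p + 3)*(p^2 - 16) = (p - 4)*(p + 2)*(p + 3)*(p + 4)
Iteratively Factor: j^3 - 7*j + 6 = (j - 1)*(j^2 + j - 6) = (j - 1)*(j + 3)*(j - 2)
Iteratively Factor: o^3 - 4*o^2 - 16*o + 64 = (o - 4)*(o^2 - 16) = (o - 4)*(o + 4)*(o - 4)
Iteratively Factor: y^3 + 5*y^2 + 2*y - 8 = (y + 4)*(y^2 + y - 2) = (y - 1)*(y + 4)*(y + 2)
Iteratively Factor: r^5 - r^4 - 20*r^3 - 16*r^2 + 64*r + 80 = (r + 2)*(r^4 - 3*r^3 - 14*r^2 + 12*r + 40) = (r - 2)*(r + 2)*(r^3 - r^2 - 16*r - 20) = (r - 5)*(r - 2)*(r + 2)*(r^2 + 4*r + 4) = (r - 5)*(r - 2)*(r + 2)^2*(r + 2)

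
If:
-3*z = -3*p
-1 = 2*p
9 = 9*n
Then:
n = 1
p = -1/2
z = -1/2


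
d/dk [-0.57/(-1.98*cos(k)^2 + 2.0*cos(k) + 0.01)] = (2.2572*cos(k) - 1.14)*sin(k)/(-1.98*cos(k)^2 + 2.0*cos(k) + 0.01)^2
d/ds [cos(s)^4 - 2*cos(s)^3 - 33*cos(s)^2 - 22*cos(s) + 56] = 2*(-2*cos(s)^3 + 3*cos(s)^2 + 33*cos(s) + 11)*sin(s)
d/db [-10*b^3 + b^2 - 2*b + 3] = -30*b^2 + 2*b - 2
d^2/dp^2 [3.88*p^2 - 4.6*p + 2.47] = 7.76000000000000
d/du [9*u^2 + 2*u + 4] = 18*u + 2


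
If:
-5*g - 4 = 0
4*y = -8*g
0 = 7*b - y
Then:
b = 8/35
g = -4/5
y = 8/5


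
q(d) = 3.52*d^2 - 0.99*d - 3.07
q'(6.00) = 41.25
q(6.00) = 117.71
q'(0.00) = -0.99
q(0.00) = -3.07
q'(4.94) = 33.79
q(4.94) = 77.94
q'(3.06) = 20.55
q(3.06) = 26.86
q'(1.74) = 11.26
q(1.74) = 5.86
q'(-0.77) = -6.41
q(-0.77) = -0.22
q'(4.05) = 27.52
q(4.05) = 50.66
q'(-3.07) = -22.60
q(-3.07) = 33.14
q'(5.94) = 40.83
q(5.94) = 115.25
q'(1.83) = 11.89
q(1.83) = 6.91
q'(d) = 7.04*d - 0.99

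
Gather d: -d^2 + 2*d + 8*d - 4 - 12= -d^2 + 10*d - 16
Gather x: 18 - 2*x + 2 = 20 - 2*x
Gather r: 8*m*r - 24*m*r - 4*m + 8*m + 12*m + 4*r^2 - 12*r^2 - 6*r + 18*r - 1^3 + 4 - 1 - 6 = 16*m - 8*r^2 + r*(12 - 16*m) - 4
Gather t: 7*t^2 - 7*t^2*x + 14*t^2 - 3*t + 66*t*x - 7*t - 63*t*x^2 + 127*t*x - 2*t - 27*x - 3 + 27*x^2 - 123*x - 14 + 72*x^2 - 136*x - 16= t^2*(21 - 7*x) + t*(-63*x^2 + 193*x - 12) + 99*x^2 - 286*x - 33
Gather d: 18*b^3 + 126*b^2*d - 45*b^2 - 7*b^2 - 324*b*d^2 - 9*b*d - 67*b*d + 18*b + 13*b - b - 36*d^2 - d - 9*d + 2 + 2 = 18*b^3 - 52*b^2 + 30*b + d^2*(-324*b - 36) + d*(126*b^2 - 76*b - 10) + 4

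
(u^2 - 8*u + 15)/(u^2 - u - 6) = (u - 5)/(u + 2)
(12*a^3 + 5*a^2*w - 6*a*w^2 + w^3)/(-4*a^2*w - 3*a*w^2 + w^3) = (-3*a + w)/w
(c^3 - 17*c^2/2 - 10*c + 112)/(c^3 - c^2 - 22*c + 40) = (c^2 - 9*c/2 - 28)/(c^2 + 3*c - 10)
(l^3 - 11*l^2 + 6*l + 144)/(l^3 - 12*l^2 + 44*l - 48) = (l^2 - 5*l - 24)/(l^2 - 6*l + 8)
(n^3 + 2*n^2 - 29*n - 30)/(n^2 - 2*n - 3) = (n^2 + n - 30)/(n - 3)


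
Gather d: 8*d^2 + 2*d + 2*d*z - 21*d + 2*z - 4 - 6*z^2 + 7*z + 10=8*d^2 + d*(2*z - 19) - 6*z^2 + 9*z + 6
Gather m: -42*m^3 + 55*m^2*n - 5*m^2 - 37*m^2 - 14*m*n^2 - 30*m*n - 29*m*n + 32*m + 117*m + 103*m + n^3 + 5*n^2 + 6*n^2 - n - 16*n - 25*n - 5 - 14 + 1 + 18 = -42*m^3 + m^2*(55*n - 42) + m*(-14*n^2 - 59*n + 252) + n^3 + 11*n^2 - 42*n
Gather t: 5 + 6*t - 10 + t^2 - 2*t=t^2 + 4*t - 5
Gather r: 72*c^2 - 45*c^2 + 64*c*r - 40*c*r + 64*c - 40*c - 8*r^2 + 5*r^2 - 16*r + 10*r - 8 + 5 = 27*c^2 + 24*c - 3*r^2 + r*(24*c - 6) - 3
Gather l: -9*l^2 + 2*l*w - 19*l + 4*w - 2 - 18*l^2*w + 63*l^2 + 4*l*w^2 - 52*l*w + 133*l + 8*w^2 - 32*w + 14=l^2*(54 - 18*w) + l*(4*w^2 - 50*w + 114) + 8*w^2 - 28*w + 12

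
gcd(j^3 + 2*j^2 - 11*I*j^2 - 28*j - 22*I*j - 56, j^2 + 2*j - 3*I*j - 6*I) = j + 2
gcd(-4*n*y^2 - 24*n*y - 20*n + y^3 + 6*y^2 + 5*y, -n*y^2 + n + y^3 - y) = y + 1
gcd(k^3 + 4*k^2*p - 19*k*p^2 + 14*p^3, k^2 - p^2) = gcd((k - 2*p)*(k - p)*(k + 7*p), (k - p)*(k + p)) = -k + p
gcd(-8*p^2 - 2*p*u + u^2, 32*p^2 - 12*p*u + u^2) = 4*p - u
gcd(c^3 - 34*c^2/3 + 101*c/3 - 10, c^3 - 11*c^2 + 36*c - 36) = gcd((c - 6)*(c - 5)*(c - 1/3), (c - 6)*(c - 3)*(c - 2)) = c - 6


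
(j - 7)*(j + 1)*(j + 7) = j^3 + j^2 - 49*j - 49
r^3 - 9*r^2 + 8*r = r*(r - 8)*(r - 1)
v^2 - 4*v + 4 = (v - 2)^2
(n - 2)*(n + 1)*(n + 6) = n^3 + 5*n^2 - 8*n - 12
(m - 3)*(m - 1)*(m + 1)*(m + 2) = m^4 - m^3 - 7*m^2 + m + 6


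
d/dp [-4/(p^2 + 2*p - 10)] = 8*(p + 1)/(p^2 + 2*p - 10)^2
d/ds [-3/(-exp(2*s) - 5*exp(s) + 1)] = (-6*exp(s) - 15)*exp(s)/(exp(2*s) + 5*exp(s) - 1)^2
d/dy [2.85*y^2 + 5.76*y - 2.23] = 5.7*y + 5.76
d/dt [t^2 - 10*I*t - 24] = 2*t - 10*I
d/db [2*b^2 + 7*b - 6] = 4*b + 7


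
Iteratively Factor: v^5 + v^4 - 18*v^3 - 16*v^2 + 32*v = (v + 2)*(v^4 - v^3 - 16*v^2 + 16*v) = (v + 2)*(v + 4)*(v^3 - 5*v^2 + 4*v) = v*(v + 2)*(v + 4)*(v^2 - 5*v + 4) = v*(v - 1)*(v + 2)*(v + 4)*(v - 4)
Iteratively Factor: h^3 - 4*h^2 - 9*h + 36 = (h - 3)*(h^2 - h - 12) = (h - 3)*(h + 3)*(h - 4)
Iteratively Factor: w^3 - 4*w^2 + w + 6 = (w + 1)*(w^2 - 5*w + 6) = (w - 3)*(w + 1)*(w - 2)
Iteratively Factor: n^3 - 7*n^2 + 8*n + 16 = (n - 4)*(n^2 - 3*n - 4) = (n - 4)*(n + 1)*(n - 4)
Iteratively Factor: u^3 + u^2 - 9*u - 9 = (u + 3)*(u^2 - 2*u - 3) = (u - 3)*(u + 3)*(u + 1)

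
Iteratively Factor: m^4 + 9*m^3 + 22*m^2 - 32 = (m + 4)*(m^3 + 5*m^2 + 2*m - 8) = (m + 2)*(m + 4)*(m^2 + 3*m - 4) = (m + 2)*(m + 4)^2*(m - 1)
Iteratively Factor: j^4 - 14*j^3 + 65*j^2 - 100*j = (j - 5)*(j^3 - 9*j^2 + 20*j) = (j - 5)^2*(j^2 - 4*j) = (j - 5)^2*(j - 4)*(j)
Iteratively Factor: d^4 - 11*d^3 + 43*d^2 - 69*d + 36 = (d - 4)*(d^3 - 7*d^2 + 15*d - 9) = (d - 4)*(d - 3)*(d^2 - 4*d + 3) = (d - 4)*(d - 3)*(d - 1)*(d - 3)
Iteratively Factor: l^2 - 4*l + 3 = (l - 1)*(l - 3)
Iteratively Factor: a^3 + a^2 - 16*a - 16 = (a - 4)*(a^2 + 5*a + 4) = (a - 4)*(a + 4)*(a + 1)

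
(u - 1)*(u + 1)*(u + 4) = u^3 + 4*u^2 - u - 4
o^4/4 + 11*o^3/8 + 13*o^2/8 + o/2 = o*(o/4 + 1)*(o + 1/2)*(o + 1)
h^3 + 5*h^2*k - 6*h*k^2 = h*(h - k)*(h + 6*k)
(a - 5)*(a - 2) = a^2 - 7*a + 10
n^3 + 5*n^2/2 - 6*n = n*(n - 3/2)*(n + 4)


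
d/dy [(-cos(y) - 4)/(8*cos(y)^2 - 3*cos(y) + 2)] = (8*sin(y)^2 - 64*cos(y) + 6)*sin(y)/(8*cos(y)^2 - 3*cos(y) + 2)^2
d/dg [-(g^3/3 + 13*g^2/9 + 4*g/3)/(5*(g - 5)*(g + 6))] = (-3*g^4 - 6*g^3 + 269*g^2 + 780*g + 360)/(45*(g^4 + 2*g^3 - 59*g^2 - 60*g + 900))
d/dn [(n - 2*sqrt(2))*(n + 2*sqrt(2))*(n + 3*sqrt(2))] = 3*n^2 + 6*sqrt(2)*n - 8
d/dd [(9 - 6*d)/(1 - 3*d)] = 21/(3*d - 1)^2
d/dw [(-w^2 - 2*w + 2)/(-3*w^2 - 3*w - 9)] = (-w^2 + 10*w + 8)/(3*(w^4 + 2*w^3 + 7*w^2 + 6*w + 9))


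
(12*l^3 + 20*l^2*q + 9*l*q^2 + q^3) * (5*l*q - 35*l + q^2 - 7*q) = 60*l^4*q - 420*l^4 + 112*l^3*q^2 - 784*l^3*q + 65*l^2*q^3 - 455*l^2*q^2 + 14*l*q^4 - 98*l*q^3 + q^5 - 7*q^4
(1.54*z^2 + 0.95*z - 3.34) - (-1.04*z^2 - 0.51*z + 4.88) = 2.58*z^2 + 1.46*z - 8.22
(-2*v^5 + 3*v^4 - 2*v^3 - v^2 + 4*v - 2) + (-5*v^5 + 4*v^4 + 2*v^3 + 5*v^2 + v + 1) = -7*v^5 + 7*v^4 + 4*v^2 + 5*v - 1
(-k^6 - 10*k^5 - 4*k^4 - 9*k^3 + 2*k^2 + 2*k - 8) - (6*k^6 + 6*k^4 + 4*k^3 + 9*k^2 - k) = -7*k^6 - 10*k^5 - 10*k^4 - 13*k^3 - 7*k^2 + 3*k - 8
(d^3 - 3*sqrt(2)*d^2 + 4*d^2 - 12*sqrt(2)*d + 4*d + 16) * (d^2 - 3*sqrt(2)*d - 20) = d^5 - 6*sqrt(2)*d^4 + 4*d^4 - 24*sqrt(2)*d^3 + 2*d^3 + 8*d^2 + 48*sqrt(2)*d^2 - 80*d + 192*sqrt(2)*d - 320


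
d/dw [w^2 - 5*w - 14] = 2*w - 5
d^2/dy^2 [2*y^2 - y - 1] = 4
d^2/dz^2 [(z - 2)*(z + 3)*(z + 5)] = 6*z + 12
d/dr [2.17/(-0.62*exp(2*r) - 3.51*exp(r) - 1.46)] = (2.6908*exp(r) + 7.6167)*exp(r)/(0.62*exp(2*r) + 3.51*exp(r) + 1.46)^2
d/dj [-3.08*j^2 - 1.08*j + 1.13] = -6.16*j - 1.08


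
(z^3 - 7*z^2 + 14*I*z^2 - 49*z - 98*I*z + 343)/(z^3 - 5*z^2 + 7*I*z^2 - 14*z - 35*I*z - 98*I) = (z + 7*I)/(z + 2)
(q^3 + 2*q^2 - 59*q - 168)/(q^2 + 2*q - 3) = (q^2 - q - 56)/(q - 1)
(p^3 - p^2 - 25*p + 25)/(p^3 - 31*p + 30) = (p + 5)/(p + 6)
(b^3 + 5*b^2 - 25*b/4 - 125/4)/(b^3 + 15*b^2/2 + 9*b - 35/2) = (4*b^2 - 25)/(2*(2*b^2 + 5*b - 7))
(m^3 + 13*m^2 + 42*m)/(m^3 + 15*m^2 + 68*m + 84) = m/(m + 2)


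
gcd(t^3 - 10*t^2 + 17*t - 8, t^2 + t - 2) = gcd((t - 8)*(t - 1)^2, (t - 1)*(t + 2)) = t - 1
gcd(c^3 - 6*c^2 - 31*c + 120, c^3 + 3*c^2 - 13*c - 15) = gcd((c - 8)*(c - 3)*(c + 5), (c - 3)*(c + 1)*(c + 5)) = c^2 + 2*c - 15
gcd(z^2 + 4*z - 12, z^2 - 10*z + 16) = z - 2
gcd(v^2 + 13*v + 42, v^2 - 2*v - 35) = 1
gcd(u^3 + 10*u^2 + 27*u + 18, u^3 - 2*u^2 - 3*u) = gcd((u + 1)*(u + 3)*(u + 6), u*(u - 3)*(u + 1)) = u + 1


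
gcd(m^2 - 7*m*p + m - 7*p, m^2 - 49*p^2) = -m + 7*p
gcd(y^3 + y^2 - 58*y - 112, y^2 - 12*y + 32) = y - 8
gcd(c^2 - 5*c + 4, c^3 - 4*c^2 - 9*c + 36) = c - 4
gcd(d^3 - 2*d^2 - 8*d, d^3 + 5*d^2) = d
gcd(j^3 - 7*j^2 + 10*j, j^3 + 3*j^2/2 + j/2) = j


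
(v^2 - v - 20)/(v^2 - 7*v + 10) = (v + 4)/(v - 2)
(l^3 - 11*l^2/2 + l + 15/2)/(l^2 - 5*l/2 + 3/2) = (l^2 - 4*l - 5)/(l - 1)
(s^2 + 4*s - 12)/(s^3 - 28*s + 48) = 1/(s - 4)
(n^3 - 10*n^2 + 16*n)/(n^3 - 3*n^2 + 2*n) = (n - 8)/(n - 1)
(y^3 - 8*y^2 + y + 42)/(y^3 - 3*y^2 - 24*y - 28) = (y - 3)/(y + 2)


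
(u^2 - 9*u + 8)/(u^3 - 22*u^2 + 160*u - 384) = (u - 1)/(u^2 - 14*u + 48)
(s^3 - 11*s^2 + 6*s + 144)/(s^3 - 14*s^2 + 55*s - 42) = (s^2 - 5*s - 24)/(s^2 - 8*s + 7)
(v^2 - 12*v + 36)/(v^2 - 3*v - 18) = (v - 6)/(v + 3)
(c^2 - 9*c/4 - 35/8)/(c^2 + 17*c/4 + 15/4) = (c - 7/2)/(c + 3)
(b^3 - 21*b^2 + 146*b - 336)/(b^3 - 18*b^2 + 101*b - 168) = (b - 6)/(b - 3)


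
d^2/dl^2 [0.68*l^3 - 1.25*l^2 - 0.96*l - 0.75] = 4.08*l - 2.5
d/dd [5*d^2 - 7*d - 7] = 10*d - 7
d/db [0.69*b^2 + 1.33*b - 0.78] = 1.38*b + 1.33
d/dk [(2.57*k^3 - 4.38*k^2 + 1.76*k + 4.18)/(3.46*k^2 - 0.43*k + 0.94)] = (8.8922*k^4 - 2.2102*k^3 + 3.0412*k^2 - 37.16*k + 3.4518)/(11.9716*k^4 - 2.9756*k^3 + 6.6897*k^2 - 0.8084*k + 0.8836)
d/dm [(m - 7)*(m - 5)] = 2*m - 12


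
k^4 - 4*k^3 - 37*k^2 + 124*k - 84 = (k - 7)*(k - 2)*(k - 1)*(k + 6)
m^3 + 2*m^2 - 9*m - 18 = (m - 3)*(m + 2)*(m + 3)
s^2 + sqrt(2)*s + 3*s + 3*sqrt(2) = (s + 3)*(s + sqrt(2))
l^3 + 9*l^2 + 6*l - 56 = (l - 2)*(l + 4)*(l + 7)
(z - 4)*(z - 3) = z^2 - 7*z + 12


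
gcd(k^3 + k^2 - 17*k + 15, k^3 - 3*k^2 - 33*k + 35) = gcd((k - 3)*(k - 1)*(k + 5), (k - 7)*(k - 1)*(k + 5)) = k^2 + 4*k - 5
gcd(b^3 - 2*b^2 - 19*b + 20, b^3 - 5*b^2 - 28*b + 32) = b^2 + 3*b - 4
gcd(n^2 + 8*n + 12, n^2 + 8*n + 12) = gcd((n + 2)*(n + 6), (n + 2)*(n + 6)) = n^2 + 8*n + 12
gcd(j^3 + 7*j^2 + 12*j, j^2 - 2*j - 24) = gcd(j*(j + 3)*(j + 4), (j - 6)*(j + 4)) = j + 4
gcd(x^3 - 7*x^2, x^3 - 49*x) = x^2 - 7*x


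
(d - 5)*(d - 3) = d^2 - 8*d + 15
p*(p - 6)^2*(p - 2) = p^4 - 14*p^3 + 60*p^2 - 72*p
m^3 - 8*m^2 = m^2*(m - 8)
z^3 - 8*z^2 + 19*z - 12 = (z - 4)*(z - 3)*(z - 1)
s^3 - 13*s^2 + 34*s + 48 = (s - 8)*(s - 6)*(s + 1)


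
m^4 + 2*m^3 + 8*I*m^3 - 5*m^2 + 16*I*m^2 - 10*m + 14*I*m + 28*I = (m + 2)*(m - I)*(m + 2*I)*(m + 7*I)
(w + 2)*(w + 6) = w^2 + 8*w + 12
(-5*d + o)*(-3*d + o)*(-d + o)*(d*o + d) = -15*d^4*o - 15*d^4 + 23*d^3*o^2 + 23*d^3*o - 9*d^2*o^3 - 9*d^2*o^2 + d*o^4 + d*o^3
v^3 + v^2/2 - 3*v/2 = v*(v - 1)*(v + 3/2)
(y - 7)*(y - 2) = y^2 - 9*y + 14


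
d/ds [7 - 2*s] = -2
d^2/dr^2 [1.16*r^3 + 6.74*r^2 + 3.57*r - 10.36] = 6.96*r + 13.48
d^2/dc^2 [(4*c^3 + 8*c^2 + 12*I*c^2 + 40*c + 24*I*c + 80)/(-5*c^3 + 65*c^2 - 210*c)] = (c^6*(-120 - 24*I) + c^5*(768 - 144*I) + c^4*(4176 + 4896*I) + c^3*(-16368 - 19200*I) - 101280*c^2 + 262080*c - 282240)/(5*c^9 - 195*c^8 + 3165*c^7 - 27365*c^6 + 132930*c^5 - 343980*c^4 + 370440*c^3)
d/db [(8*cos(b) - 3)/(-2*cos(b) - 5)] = 46*sin(b)/(2*cos(b) + 5)^2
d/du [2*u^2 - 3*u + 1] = 4*u - 3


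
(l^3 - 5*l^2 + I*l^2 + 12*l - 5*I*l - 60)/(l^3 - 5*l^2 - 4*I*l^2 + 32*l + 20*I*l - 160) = (l - 3*I)/(l - 8*I)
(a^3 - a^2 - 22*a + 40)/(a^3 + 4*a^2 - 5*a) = (a^2 - 6*a + 8)/(a*(a - 1))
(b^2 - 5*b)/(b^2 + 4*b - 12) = b*(b - 5)/(b^2 + 4*b - 12)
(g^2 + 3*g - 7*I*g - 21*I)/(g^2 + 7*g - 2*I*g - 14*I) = (g^2 + g*(3 - 7*I) - 21*I)/(g^2 + g*(7 - 2*I) - 14*I)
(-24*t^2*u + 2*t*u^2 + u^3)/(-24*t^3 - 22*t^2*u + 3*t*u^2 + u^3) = u/(t + u)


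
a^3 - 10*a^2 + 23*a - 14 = (a - 7)*(a - 2)*(a - 1)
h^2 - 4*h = h*(h - 4)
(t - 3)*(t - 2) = t^2 - 5*t + 6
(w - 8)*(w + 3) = w^2 - 5*w - 24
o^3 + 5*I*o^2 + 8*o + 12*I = (o - 2*I)*(o + I)*(o + 6*I)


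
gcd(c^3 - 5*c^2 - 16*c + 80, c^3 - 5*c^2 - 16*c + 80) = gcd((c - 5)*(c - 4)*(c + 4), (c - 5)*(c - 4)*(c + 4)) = c^3 - 5*c^2 - 16*c + 80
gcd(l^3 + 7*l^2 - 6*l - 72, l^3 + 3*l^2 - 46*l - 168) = l^2 + 10*l + 24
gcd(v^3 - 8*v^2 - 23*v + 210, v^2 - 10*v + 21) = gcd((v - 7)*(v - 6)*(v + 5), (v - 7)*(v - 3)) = v - 7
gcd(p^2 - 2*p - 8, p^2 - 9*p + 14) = 1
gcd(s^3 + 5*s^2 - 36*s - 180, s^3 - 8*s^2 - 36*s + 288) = s^2 - 36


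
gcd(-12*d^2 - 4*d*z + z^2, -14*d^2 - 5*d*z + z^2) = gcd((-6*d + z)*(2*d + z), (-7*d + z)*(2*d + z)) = 2*d + z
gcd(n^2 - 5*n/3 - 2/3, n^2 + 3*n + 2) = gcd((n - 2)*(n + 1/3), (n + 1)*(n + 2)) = 1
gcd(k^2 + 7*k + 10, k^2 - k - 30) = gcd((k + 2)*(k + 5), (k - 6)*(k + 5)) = k + 5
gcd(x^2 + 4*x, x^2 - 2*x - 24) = x + 4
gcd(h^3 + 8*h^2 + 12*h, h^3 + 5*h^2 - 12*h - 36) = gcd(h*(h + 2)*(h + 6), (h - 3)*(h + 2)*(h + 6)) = h^2 + 8*h + 12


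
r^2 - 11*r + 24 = (r - 8)*(r - 3)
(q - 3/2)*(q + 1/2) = q^2 - q - 3/4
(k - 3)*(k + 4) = k^2 + k - 12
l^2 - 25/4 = (l - 5/2)*(l + 5/2)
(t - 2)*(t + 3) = t^2 + t - 6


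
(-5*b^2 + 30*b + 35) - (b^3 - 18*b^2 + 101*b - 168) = -b^3 + 13*b^2 - 71*b + 203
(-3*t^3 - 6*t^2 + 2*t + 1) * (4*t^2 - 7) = -12*t^5 - 24*t^4 + 29*t^3 + 46*t^2 - 14*t - 7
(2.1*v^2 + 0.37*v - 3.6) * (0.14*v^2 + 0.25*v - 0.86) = 0.294*v^4 + 0.5768*v^3 - 2.2175*v^2 - 1.2182*v + 3.096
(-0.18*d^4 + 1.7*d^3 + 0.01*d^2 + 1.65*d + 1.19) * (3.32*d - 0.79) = -0.5976*d^5 + 5.7862*d^4 - 1.3098*d^3 + 5.4701*d^2 + 2.6473*d - 0.9401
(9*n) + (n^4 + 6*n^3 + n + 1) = n^4 + 6*n^3 + 10*n + 1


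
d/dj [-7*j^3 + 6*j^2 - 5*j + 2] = -21*j^2 + 12*j - 5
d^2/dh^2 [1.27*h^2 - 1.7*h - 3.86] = 2.54000000000000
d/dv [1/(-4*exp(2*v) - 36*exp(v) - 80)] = (2*exp(v) + 9)*exp(v)/(4*(exp(2*v) + 9*exp(v) + 20)^2)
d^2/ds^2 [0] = 0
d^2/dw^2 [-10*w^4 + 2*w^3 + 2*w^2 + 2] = -120*w^2 + 12*w + 4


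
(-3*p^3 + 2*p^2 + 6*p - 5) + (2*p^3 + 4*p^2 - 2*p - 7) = -p^3 + 6*p^2 + 4*p - 12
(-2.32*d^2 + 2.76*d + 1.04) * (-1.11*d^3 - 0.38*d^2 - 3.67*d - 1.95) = 2.5752*d^5 - 2.182*d^4 + 6.3112*d^3 - 6.0004*d^2 - 9.1988*d - 2.028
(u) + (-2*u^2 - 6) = -2*u^2 + u - 6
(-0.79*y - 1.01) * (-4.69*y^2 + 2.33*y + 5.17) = 3.7051*y^3 + 2.8962*y^2 - 6.4376*y - 5.2217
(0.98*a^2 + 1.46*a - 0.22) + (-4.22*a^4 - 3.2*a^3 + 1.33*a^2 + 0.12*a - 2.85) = -4.22*a^4 - 3.2*a^3 + 2.31*a^2 + 1.58*a - 3.07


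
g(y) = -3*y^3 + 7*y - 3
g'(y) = 7 - 9*y^2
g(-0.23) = -4.57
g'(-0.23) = 6.52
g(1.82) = -8.35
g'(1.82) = -22.81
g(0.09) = -2.37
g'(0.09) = 6.93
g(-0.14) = -3.97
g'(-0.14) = 6.82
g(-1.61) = -1.75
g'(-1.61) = -16.33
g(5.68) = -512.99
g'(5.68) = -283.36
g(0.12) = -2.17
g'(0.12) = 6.87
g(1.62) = -4.41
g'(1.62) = -16.62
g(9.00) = -2127.00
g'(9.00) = -722.00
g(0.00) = -3.00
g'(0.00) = 7.00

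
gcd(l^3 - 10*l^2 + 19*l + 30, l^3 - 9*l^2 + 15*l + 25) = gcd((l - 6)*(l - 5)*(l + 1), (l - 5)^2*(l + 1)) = l^2 - 4*l - 5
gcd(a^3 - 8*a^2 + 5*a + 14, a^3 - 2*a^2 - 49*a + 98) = a^2 - 9*a + 14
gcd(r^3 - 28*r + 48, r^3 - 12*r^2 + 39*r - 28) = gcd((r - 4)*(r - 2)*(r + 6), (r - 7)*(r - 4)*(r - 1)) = r - 4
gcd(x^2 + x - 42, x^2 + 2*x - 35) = x + 7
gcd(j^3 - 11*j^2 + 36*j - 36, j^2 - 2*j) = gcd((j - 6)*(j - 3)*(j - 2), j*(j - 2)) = j - 2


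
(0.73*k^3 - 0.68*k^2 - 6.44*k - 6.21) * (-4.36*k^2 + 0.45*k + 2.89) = -3.1828*k^5 + 3.2933*k^4 + 29.8821*k^3 + 22.2124*k^2 - 21.4061*k - 17.9469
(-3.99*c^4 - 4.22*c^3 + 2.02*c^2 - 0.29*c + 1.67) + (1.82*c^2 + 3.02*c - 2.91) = -3.99*c^4 - 4.22*c^3 + 3.84*c^2 + 2.73*c - 1.24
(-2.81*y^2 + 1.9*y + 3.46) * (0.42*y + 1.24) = -1.1802*y^3 - 2.6864*y^2 + 3.8092*y + 4.2904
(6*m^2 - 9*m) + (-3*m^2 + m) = 3*m^2 - 8*m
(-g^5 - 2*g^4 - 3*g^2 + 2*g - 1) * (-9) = 9*g^5 + 18*g^4 + 27*g^2 - 18*g + 9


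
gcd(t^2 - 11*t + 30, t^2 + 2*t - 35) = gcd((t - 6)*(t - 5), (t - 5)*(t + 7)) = t - 5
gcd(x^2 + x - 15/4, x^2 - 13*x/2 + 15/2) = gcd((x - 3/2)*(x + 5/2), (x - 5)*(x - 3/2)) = x - 3/2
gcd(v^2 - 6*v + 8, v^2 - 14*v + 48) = 1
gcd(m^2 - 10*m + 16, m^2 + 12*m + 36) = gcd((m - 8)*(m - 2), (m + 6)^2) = 1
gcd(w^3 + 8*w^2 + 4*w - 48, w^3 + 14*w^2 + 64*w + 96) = w^2 + 10*w + 24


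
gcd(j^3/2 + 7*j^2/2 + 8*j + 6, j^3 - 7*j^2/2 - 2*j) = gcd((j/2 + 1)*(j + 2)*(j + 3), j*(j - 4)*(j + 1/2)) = 1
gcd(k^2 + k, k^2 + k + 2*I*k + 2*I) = k + 1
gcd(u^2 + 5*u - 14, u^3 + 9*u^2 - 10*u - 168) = u + 7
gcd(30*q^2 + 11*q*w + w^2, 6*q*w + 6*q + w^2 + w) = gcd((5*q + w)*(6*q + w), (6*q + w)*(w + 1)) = 6*q + w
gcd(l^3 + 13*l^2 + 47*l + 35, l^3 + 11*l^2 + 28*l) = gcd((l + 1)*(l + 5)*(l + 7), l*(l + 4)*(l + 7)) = l + 7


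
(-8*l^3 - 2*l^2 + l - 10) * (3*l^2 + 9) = -24*l^5 - 6*l^4 - 69*l^3 - 48*l^2 + 9*l - 90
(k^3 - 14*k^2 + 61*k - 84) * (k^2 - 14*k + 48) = k^5 - 28*k^4 + 305*k^3 - 1610*k^2 + 4104*k - 4032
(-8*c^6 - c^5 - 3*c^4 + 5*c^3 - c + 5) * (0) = 0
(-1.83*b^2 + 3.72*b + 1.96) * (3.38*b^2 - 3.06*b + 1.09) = -6.1854*b^4 + 18.1734*b^3 - 6.7531*b^2 - 1.9428*b + 2.1364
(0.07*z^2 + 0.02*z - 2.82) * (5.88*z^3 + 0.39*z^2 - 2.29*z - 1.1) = 0.4116*z^5 + 0.1449*z^4 - 16.7341*z^3 - 1.2226*z^2 + 6.4358*z + 3.102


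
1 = 1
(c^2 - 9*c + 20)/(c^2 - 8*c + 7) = (c^2 - 9*c + 20)/(c^2 - 8*c + 7)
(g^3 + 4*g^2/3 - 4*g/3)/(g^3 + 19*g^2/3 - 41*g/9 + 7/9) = 3*g*(3*g^2 + 4*g - 4)/(9*g^3 + 57*g^2 - 41*g + 7)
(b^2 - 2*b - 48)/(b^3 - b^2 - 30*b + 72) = (b - 8)/(b^2 - 7*b + 12)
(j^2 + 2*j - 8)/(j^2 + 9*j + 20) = (j - 2)/(j + 5)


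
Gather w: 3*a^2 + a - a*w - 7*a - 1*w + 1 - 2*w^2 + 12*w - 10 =3*a^2 - 6*a - 2*w^2 + w*(11 - a) - 9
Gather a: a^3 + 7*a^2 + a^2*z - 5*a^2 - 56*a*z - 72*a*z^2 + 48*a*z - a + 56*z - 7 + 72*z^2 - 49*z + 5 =a^3 + a^2*(z + 2) + a*(-72*z^2 - 8*z - 1) + 72*z^2 + 7*z - 2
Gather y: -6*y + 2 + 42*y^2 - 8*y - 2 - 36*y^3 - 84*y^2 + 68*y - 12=-36*y^3 - 42*y^2 + 54*y - 12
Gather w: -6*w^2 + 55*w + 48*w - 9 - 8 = -6*w^2 + 103*w - 17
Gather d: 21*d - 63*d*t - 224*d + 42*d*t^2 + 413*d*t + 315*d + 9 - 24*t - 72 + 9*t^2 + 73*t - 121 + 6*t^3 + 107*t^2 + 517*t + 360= d*(42*t^2 + 350*t + 112) + 6*t^3 + 116*t^2 + 566*t + 176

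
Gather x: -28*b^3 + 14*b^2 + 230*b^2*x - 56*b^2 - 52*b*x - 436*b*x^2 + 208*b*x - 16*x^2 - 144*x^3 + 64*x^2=-28*b^3 - 42*b^2 - 144*x^3 + x^2*(48 - 436*b) + x*(230*b^2 + 156*b)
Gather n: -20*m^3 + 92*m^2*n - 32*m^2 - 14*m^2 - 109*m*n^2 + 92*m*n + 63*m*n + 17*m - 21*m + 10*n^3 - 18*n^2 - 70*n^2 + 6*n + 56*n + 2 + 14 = -20*m^3 - 46*m^2 - 4*m + 10*n^3 + n^2*(-109*m - 88) + n*(92*m^2 + 155*m + 62) + 16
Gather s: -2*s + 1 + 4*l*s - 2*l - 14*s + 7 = -2*l + s*(4*l - 16) + 8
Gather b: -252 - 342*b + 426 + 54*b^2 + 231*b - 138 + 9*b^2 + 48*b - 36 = 63*b^2 - 63*b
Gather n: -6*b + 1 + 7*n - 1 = -6*b + 7*n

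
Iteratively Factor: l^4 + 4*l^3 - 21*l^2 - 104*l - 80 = (l + 1)*(l^3 + 3*l^2 - 24*l - 80) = (l - 5)*(l + 1)*(l^2 + 8*l + 16) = (l - 5)*(l + 1)*(l + 4)*(l + 4)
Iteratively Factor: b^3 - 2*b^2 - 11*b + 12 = (b + 3)*(b^2 - 5*b + 4) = (b - 4)*(b + 3)*(b - 1)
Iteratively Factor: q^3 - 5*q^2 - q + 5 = (q - 1)*(q^2 - 4*q - 5) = (q - 5)*(q - 1)*(q + 1)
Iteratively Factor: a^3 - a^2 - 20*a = (a)*(a^2 - a - 20) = a*(a + 4)*(a - 5)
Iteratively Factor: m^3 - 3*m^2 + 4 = (m + 1)*(m^2 - 4*m + 4) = (m - 2)*(m + 1)*(m - 2)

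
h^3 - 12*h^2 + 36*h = h*(h - 6)^2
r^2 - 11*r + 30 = (r - 6)*(r - 5)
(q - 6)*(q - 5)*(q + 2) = q^3 - 9*q^2 + 8*q + 60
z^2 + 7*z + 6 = (z + 1)*(z + 6)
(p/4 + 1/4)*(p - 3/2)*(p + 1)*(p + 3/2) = p^4/4 + p^3/2 - 5*p^2/16 - 9*p/8 - 9/16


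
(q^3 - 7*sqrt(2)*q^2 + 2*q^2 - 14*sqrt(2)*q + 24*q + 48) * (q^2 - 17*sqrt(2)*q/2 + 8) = q^5 - 31*sqrt(2)*q^4/2 + 2*q^4 - 31*sqrt(2)*q^3 + 151*q^3 - 260*sqrt(2)*q^2 + 302*q^2 - 520*sqrt(2)*q + 192*q + 384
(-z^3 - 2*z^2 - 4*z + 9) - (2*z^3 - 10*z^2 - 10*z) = -3*z^3 + 8*z^2 + 6*z + 9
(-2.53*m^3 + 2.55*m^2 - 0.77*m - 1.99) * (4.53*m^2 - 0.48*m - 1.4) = -11.4609*m^5 + 12.7659*m^4 - 1.1701*m^3 - 12.2151*m^2 + 2.0332*m + 2.786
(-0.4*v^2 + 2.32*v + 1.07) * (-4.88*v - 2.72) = 1.952*v^3 - 10.2336*v^2 - 11.532*v - 2.9104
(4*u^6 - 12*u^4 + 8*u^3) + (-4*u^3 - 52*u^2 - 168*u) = 4*u^6 - 12*u^4 + 4*u^3 - 52*u^2 - 168*u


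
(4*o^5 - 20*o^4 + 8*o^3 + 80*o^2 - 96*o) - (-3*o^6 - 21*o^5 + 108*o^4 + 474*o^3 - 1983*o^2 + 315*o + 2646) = 3*o^6 + 25*o^5 - 128*o^4 - 466*o^3 + 2063*o^2 - 411*o - 2646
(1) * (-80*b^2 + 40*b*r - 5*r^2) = -80*b^2 + 40*b*r - 5*r^2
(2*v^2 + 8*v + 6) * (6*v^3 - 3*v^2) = 12*v^5 + 42*v^4 + 12*v^3 - 18*v^2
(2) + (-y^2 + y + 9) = -y^2 + y + 11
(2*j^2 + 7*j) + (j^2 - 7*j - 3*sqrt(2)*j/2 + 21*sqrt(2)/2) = 3*j^2 - 3*sqrt(2)*j/2 + 21*sqrt(2)/2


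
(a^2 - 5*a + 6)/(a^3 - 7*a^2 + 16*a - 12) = 1/(a - 2)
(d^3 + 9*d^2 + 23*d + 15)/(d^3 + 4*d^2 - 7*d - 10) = (d + 3)/(d - 2)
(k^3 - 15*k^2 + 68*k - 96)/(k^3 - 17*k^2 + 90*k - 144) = (k - 4)/(k - 6)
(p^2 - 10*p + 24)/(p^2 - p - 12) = (p - 6)/(p + 3)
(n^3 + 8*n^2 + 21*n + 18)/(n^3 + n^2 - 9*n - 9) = (n^2 + 5*n + 6)/(n^2 - 2*n - 3)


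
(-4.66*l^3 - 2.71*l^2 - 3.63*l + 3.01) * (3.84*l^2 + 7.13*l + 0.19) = -17.8944*l^5 - 43.6322*l^4 - 34.1469*l^3 - 14.8384*l^2 + 20.7716*l + 0.5719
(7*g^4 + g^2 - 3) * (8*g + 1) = 56*g^5 + 7*g^4 + 8*g^3 + g^2 - 24*g - 3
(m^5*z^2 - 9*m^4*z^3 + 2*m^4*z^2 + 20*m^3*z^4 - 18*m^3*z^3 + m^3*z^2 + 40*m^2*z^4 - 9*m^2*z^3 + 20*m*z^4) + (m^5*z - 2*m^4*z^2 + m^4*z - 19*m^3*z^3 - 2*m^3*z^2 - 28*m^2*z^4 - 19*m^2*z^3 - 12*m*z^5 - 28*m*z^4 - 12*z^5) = m^5*z^2 + m^5*z - 9*m^4*z^3 + m^4*z + 20*m^3*z^4 - 37*m^3*z^3 - m^3*z^2 + 12*m^2*z^4 - 28*m^2*z^3 - 12*m*z^5 - 8*m*z^4 - 12*z^5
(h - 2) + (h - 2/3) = 2*h - 8/3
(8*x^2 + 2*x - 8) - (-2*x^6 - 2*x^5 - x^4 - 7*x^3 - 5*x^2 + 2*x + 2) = 2*x^6 + 2*x^5 + x^4 + 7*x^3 + 13*x^2 - 10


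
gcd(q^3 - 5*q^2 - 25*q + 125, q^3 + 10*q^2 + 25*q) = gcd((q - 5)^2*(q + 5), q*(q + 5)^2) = q + 5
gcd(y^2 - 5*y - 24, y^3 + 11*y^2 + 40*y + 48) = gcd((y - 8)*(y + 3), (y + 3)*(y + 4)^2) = y + 3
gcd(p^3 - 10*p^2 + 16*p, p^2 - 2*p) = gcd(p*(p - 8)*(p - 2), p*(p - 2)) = p^2 - 2*p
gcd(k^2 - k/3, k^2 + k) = k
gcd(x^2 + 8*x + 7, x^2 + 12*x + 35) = x + 7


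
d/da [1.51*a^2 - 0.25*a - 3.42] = 3.02*a - 0.25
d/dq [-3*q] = -3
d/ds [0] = 0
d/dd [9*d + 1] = 9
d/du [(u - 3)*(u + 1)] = 2*u - 2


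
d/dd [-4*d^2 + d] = 1 - 8*d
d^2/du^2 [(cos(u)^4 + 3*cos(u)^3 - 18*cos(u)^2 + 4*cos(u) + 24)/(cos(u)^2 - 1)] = (-41*cos(u) - 4*cos(2*u)^2 + 5*cos(3*u) - 44)/(4*cos(u)^2 - 8*cos(u) + 4)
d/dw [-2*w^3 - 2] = -6*w^2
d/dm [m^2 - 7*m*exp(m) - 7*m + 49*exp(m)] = -7*m*exp(m) + 2*m + 42*exp(m) - 7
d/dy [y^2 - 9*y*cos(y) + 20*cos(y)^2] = 9*y*sin(y) + 2*y - 20*sin(2*y) - 9*cos(y)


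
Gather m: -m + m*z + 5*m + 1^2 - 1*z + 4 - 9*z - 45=m*(z + 4) - 10*z - 40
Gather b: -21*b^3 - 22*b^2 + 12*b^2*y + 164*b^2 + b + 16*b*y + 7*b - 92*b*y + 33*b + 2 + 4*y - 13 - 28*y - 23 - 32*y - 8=-21*b^3 + b^2*(12*y + 142) + b*(41 - 76*y) - 56*y - 42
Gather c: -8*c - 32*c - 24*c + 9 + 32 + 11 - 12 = 40 - 64*c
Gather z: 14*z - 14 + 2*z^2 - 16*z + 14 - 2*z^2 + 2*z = 0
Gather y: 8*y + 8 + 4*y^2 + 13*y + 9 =4*y^2 + 21*y + 17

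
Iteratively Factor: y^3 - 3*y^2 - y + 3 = (y - 1)*(y^2 - 2*y - 3) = (y - 3)*(y - 1)*(y + 1)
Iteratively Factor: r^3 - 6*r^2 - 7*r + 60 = (r - 5)*(r^2 - r - 12) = (r - 5)*(r + 3)*(r - 4)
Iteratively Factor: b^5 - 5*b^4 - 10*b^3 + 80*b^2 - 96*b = (b - 4)*(b^4 - b^3 - 14*b^2 + 24*b) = (b - 4)*(b - 2)*(b^3 + b^2 - 12*b) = (b - 4)*(b - 3)*(b - 2)*(b^2 + 4*b) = (b - 4)*(b - 3)*(b - 2)*(b + 4)*(b)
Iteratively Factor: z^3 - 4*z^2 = (z)*(z^2 - 4*z) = z*(z - 4)*(z)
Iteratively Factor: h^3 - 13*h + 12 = (h + 4)*(h^2 - 4*h + 3) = (h - 1)*(h + 4)*(h - 3)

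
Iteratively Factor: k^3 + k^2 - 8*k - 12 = (k + 2)*(k^2 - k - 6) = (k - 3)*(k + 2)*(k + 2)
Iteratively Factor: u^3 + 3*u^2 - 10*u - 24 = (u - 3)*(u^2 + 6*u + 8) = (u - 3)*(u + 4)*(u + 2)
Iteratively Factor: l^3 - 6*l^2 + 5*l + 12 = (l + 1)*(l^2 - 7*l + 12) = (l - 4)*(l + 1)*(l - 3)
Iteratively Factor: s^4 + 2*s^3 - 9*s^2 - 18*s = (s + 3)*(s^3 - s^2 - 6*s) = s*(s + 3)*(s^2 - s - 6) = s*(s + 2)*(s + 3)*(s - 3)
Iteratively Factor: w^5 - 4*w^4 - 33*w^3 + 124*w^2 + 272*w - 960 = (w + 4)*(w^4 - 8*w^3 - w^2 + 128*w - 240) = (w + 4)^2*(w^3 - 12*w^2 + 47*w - 60) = (w - 3)*(w + 4)^2*(w^2 - 9*w + 20) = (w - 5)*(w - 3)*(w + 4)^2*(w - 4)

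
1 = 1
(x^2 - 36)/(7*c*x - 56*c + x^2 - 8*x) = (x^2 - 36)/(7*c*x - 56*c + x^2 - 8*x)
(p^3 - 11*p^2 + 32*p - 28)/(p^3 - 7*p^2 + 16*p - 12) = (p - 7)/(p - 3)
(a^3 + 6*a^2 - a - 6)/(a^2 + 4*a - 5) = (a^2 + 7*a + 6)/(a + 5)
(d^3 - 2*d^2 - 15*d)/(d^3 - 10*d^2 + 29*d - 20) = d*(d + 3)/(d^2 - 5*d + 4)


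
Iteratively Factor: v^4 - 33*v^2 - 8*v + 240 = (v + 4)*(v^3 - 4*v^2 - 17*v + 60) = (v + 4)^2*(v^2 - 8*v + 15) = (v - 3)*(v + 4)^2*(v - 5)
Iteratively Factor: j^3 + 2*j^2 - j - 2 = (j - 1)*(j^2 + 3*j + 2) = (j - 1)*(j + 2)*(j + 1)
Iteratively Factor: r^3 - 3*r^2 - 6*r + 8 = (r - 1)*(r^2 - 2*r - 8) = (r - 1)*(r + 2)*(r - 4)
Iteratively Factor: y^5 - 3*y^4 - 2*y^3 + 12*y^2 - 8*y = (y - 2)*(y^4 - y^3 - 4*y^2 + 4*y) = (y - 2)*(y + 2)*(y^3 - 3*y^2 + 2*y) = (y - 2)^2*(y + 2)*(y^2 - y) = y*(y - 2)^2*(y + 2)*(y - 1)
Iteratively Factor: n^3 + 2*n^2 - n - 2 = (n + 1)*(n^2 + n - 2) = (n + 1)*(n + 2)*(n - 1)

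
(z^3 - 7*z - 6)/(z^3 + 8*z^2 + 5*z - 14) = (z^2 - 2*z - 3)/(z^2 + 6*z - 7)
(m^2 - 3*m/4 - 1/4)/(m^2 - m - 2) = (-m^2 + 3*m/4 + 1/4)/(-m^2 + m + 2)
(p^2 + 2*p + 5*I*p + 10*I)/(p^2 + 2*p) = (p + 5*I)/p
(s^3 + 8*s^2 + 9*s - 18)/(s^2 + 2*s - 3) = s + 6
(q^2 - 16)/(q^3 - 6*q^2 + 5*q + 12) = (q + 4)/(q^2 - 2*q - 3)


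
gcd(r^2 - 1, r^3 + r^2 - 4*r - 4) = r + 1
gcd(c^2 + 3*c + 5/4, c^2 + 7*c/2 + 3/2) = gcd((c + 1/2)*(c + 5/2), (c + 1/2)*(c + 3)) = c + 1/2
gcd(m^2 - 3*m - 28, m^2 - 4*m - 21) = m - 7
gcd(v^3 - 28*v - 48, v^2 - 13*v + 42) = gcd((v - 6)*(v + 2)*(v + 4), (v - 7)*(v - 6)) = v - 6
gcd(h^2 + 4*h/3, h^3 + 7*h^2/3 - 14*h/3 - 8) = h + 4/3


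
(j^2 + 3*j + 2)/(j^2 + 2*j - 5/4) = 4*(j^2 + 3*j + 2)/(4*j^2 + 8*j - 5)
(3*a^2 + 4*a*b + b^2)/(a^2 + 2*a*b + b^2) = (3*a + b)/(a + b)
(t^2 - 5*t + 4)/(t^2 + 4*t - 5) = (t - 4)/(t + 5)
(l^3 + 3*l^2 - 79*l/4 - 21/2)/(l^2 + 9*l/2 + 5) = (4*l^3 + 12*l^2 - 79*l - 42)/(2*(2*l^2 + 9*l + 10))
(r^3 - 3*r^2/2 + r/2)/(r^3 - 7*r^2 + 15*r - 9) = r*(2*r - 1)/(2*(r^2 - 6*r + 9))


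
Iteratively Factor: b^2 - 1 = (b + 1)*(b - 1)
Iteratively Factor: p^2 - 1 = (p + 1)*(p - 1)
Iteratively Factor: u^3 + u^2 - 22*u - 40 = (u + 2)*(u^2 - u - 20) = (u - 5)*(u + 2)*(u + 4)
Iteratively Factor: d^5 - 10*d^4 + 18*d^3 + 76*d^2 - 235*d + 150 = (d - 5)*(d^4 - 5*d^3 - 7*d^2 + 41*d - 30) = (d - 5)*(d + 3)*(d^3 - 8*d^2 + 17*d - 10) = (d - 5)*(d - 1)*(d + 3)*(d^2 - 7*d + 10) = (d - 5)*(d - 2)*(d - 1)*(d + 3)*(d - 5)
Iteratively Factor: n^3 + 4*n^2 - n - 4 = (n + 4)*(n^2 - 1) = (n - 1)*(n + 4)*(n + 1)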